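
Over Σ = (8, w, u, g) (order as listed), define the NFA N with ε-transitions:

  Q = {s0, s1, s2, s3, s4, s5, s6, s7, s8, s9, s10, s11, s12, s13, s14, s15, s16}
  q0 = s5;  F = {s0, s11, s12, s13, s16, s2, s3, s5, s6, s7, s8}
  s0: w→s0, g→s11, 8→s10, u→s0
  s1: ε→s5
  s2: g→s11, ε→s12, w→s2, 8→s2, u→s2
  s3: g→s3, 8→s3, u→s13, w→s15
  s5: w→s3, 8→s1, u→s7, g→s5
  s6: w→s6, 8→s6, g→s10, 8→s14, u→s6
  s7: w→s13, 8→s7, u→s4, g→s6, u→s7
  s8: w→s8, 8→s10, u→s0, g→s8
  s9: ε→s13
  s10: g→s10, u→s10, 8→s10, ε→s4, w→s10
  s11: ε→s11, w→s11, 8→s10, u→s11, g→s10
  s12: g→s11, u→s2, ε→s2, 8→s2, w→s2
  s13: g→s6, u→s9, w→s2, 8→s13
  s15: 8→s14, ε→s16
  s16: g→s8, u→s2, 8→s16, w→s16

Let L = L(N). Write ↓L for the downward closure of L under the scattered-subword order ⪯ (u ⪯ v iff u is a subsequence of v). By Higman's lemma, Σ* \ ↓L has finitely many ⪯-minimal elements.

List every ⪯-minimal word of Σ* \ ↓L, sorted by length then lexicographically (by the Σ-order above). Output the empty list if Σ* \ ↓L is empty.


min(Σ*\↓L) = [ugg, wwg8].

|Q|=17, |F|=11, |δ|=58 (7 ε).
min D↑ (11 st, q0=0, F={8}): 0:8→0,w→1,u→2,g→0 1:8→1,w→3,u→4,g→1 2:8→2,w→4,u→2,g→5 3:8→3,w→3,u→6,g→7 4:8→4,w→6,u→4,g→5 5:8→5,w→5,u→5,g→8 6:8→6,w→6,u→6,g→9 7:8→8,w→7,u→10,g→7 8:8→8,w→8,u→8,g→8 9:8→8,w→9,u→9,g→8 10:8→8,w→10,u→10,g→9 (ε-aug+det+¬).
'ugg': N↓-sim [17, 11, 5, 2] end={s10,s4} rej; 3/3 single-dels accept.
'wwg8': |S_i|=[17, 14, 11, 5, 2] end={s10,s4} rej; 4/4 deletions ∈↓L.
2 words, ⪯-incomp.


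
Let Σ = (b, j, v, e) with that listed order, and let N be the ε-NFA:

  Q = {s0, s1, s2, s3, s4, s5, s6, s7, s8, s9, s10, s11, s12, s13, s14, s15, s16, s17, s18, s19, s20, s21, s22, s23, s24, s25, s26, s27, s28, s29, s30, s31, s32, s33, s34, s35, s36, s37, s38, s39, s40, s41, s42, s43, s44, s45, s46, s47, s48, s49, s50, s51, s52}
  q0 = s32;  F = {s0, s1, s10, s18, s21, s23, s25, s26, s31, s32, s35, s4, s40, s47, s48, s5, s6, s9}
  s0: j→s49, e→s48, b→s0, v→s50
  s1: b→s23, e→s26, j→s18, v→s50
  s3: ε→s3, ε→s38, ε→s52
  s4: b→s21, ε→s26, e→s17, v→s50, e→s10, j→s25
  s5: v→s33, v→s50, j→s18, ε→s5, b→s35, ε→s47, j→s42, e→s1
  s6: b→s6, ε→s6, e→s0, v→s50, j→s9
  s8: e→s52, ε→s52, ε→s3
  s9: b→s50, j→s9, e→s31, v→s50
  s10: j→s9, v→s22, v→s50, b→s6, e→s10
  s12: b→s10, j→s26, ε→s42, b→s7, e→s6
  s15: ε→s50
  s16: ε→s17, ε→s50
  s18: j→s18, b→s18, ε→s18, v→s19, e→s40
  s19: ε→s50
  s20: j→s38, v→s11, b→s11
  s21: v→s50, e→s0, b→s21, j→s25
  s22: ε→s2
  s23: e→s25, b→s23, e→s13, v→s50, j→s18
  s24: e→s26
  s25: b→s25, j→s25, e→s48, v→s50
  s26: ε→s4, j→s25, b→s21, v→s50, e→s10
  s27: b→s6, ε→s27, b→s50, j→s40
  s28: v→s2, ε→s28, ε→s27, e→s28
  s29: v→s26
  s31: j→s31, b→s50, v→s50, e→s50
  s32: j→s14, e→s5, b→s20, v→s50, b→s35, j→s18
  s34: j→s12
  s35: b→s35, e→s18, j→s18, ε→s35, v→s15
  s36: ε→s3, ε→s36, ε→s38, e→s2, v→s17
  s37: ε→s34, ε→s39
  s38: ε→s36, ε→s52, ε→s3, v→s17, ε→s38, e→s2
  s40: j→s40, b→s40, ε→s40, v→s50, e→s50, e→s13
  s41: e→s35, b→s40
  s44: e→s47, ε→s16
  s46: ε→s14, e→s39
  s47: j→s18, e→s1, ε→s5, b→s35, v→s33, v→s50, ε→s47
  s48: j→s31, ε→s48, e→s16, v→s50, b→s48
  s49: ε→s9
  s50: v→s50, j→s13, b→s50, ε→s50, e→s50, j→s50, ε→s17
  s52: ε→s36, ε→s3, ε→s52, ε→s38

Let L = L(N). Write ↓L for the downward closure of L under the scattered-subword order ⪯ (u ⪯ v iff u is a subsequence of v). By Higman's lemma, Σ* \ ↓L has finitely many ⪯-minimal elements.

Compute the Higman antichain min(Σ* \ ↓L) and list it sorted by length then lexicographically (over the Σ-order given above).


|Q|=53, |F|=18, |δ|=153 (43 ε).
min D↑ (17 st, q0=0, F={3}): 0:b→1,j→2,v→3,e→4 1:b→1,j→2,v→3,e→2 2:b→2,j→2,v→3,e→5 3:b→3,j→3,v→3,e→3 4:b→1,j→2,v→3,e→6 5:b→5,j→5,v→3,e→3 6:b→7,j→2,v→3,e→8 7:b→7,j→2,v→3,e→9 8:b→10,j→9,v→3,e→11 9:b→9,j→9,v→3,e→12 10:b→10,j→9,v→3,e→13 11:b→14,j→15,v→3,e→11 12:b→12,j→16,v→3,e→3 13:b→13,j→15,v→3,e→12 14:b→14,j→15,v→3,e→13 15:b→3,j→15,v→3,e→16 16:b→3,j→16,v→3,e→3 (ε-aug+det+¬).
'v': |S_i|=[36, 9] end={s11,s13,s15,s17,s19,s2,s22,s33,s50} — reject; 1/1 single-dels accept.
'jee': |S_i|=[36, 19, 8, 4] end={s13,s16,s17,s50} — reject; 3/3 del acc.
'beee': |S_i|=[36, 25, 14, 7, 4] end={s13,s16,s17,s50} — reject; 4/4 single-dels accept.
'eeeejb': |S_i|=[36, 28, 22, 18, 13, 6, 3] end={s13,s17,s50} ∉↓L; 6/6 deletions ∈↓L.
4 words, ⪯-incomp.

A = [v, jee, beee, eeeejb].


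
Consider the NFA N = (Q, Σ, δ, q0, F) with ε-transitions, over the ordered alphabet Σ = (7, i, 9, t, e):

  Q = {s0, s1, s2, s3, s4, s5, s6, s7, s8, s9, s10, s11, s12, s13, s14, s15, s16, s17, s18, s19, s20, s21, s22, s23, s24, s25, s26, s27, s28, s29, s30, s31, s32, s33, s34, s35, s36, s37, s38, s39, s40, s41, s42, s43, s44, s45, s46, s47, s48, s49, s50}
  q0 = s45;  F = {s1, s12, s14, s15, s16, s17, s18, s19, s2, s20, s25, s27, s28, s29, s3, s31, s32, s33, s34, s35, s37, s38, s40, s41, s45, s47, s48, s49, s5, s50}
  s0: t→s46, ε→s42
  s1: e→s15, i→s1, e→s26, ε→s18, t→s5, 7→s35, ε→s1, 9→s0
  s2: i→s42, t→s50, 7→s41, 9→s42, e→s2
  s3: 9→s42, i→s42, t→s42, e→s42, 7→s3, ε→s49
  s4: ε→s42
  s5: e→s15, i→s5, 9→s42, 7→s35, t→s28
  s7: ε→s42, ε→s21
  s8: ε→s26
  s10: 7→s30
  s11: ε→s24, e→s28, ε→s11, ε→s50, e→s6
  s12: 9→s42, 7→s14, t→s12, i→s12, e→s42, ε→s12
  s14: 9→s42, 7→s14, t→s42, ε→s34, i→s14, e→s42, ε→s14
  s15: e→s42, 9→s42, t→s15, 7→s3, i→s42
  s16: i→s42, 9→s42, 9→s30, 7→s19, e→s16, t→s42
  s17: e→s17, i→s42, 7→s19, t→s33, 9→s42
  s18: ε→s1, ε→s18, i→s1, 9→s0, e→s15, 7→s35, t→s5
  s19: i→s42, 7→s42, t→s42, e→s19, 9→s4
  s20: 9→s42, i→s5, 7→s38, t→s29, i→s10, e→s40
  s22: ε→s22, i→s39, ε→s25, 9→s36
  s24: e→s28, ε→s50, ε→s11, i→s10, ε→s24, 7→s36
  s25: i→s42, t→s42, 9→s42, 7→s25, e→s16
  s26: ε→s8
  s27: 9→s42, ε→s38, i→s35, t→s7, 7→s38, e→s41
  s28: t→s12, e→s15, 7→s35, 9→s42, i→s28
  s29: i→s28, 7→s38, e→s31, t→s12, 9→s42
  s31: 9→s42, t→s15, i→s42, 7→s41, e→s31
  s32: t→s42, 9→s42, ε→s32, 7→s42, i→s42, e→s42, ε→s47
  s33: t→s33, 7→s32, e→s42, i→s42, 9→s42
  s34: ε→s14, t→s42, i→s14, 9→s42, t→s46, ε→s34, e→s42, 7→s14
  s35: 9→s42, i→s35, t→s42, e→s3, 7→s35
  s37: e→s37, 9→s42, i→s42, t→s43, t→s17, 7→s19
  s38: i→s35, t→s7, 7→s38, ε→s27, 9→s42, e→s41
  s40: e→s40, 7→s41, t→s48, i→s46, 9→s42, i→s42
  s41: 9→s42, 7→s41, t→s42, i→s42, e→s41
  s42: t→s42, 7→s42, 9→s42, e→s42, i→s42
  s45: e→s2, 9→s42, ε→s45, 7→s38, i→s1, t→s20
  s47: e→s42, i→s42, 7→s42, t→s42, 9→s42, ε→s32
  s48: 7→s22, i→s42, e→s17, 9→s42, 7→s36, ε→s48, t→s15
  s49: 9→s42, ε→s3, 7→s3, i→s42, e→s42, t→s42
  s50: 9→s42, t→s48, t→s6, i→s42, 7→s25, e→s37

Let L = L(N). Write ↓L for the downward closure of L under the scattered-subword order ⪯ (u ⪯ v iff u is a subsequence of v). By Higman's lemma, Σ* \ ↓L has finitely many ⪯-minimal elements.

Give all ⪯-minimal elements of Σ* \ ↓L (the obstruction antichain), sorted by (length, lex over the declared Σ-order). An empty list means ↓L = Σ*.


min(Σ*\↓L) = [9, 7t, ei, iee, ttte, ete77].

|Q|=51, |F|=30, |δ|=204 (32 ε).
min D↑ (26 st, q0=0, F={3}): 0:7→1,i→2,9→3,t→4,e→5 1:7→1,i→6,9→3,t→3,e→7 2:7→6,i→2,9→3,t→8,e→9 3:7→3,i→3,9→3,t→3,e→3 4:7→1,i→8,9→3,t→10,e→11 5:7→7,i→3,9→3,t→12,e→5 6:7→6,i→6,9→3,t→3,e→13 7:7→7,i→3,9→3,t→3,e→7 8:7→6,i→8,9→3,t→14,e→9 9:7→13,i→3,9→3,t→9,e→3 10:7→1,i→14,9→3,t→15,e→16 11:7→7,i→3,9→3,t→17,e→11 12:7→18,i→3,9→3,t→17,e→19 13:7→13,i→3,9→3,t→3,e→3 14:7→6,i→14,9→3,t→15,e→9 15:7→20,i→15,9→3,t→15,e→3 16:7→7,i→3,9→3,t→9,e→16 17:7→18,i→3,9→3,t→9,e→21 18:7→18,i→3,9→3,t→3,e→22 19:7→23,i→3,9→3,t→21,e→19 20:7→20,i→20,9→3,t→3,e→3 21:7→23,i→3,9→3,t→24,e→21 22:7→23,i→3,9→3,t→3,e→22 23:7→3,i→3,9→3,t→3,e→23 24:7→25,i→3,9→3,t→24,e→3 25:7→3,i→3,9→3,t→3,e→3 (ε-aug+det+¬).
'9': run [45, 6] end={s0,s30,s36,s4,s42,s46} ∉↓L; 1/1 single-dels accept.
'7t': |S_i|=[45, 22, 4] end={s21,s42,s46,s7} rej; 2/2 deletions ∈↓L.
'ei': run [45, 28, 3] end={s39,s42,s46} — reject; 2/2 single-dels accept.
'iee': N↓-sim [45, 19, 6, 1] end={s42} rej; 3/3 deletions ∈↓L.
'ttte': |S_i|=[45, 38, 32, 13, 1] end={s42} rej; 4/4 deletions ∈↓L.
'ete77': N↓-sim [45, 28, 21, 11, 5, 1] end={s42} rej; 5/5 deletions ∈↓L.
6 minimals (antichain).


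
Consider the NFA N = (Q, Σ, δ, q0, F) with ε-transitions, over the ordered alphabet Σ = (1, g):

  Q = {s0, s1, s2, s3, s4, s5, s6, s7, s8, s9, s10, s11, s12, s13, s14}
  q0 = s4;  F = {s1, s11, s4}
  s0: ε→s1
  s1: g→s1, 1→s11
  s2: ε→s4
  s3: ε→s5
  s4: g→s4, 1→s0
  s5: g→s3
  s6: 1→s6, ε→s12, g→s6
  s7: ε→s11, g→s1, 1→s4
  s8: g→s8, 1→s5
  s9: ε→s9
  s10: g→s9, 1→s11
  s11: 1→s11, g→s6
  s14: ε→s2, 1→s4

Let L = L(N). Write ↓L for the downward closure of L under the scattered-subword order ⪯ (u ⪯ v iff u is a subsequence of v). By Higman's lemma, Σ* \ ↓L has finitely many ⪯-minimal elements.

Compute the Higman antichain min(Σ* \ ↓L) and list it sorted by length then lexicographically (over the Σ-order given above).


|Q|=15, |F|=3, |δ|=23 (7 ε).
min D↑ (4 st, q0=0, F={3}): 0:1→1,g→0 1:1→2,g→1 2:1→2,g→3 3:1→3,g→3 [Hopcroft].
'11g': N↓-sim [6, 5, 3, 2] end={s12,s6} ∉↓L; 3/3 del acc.
1 minimals (antichain).

min(Σ*\↓L) = [11g].


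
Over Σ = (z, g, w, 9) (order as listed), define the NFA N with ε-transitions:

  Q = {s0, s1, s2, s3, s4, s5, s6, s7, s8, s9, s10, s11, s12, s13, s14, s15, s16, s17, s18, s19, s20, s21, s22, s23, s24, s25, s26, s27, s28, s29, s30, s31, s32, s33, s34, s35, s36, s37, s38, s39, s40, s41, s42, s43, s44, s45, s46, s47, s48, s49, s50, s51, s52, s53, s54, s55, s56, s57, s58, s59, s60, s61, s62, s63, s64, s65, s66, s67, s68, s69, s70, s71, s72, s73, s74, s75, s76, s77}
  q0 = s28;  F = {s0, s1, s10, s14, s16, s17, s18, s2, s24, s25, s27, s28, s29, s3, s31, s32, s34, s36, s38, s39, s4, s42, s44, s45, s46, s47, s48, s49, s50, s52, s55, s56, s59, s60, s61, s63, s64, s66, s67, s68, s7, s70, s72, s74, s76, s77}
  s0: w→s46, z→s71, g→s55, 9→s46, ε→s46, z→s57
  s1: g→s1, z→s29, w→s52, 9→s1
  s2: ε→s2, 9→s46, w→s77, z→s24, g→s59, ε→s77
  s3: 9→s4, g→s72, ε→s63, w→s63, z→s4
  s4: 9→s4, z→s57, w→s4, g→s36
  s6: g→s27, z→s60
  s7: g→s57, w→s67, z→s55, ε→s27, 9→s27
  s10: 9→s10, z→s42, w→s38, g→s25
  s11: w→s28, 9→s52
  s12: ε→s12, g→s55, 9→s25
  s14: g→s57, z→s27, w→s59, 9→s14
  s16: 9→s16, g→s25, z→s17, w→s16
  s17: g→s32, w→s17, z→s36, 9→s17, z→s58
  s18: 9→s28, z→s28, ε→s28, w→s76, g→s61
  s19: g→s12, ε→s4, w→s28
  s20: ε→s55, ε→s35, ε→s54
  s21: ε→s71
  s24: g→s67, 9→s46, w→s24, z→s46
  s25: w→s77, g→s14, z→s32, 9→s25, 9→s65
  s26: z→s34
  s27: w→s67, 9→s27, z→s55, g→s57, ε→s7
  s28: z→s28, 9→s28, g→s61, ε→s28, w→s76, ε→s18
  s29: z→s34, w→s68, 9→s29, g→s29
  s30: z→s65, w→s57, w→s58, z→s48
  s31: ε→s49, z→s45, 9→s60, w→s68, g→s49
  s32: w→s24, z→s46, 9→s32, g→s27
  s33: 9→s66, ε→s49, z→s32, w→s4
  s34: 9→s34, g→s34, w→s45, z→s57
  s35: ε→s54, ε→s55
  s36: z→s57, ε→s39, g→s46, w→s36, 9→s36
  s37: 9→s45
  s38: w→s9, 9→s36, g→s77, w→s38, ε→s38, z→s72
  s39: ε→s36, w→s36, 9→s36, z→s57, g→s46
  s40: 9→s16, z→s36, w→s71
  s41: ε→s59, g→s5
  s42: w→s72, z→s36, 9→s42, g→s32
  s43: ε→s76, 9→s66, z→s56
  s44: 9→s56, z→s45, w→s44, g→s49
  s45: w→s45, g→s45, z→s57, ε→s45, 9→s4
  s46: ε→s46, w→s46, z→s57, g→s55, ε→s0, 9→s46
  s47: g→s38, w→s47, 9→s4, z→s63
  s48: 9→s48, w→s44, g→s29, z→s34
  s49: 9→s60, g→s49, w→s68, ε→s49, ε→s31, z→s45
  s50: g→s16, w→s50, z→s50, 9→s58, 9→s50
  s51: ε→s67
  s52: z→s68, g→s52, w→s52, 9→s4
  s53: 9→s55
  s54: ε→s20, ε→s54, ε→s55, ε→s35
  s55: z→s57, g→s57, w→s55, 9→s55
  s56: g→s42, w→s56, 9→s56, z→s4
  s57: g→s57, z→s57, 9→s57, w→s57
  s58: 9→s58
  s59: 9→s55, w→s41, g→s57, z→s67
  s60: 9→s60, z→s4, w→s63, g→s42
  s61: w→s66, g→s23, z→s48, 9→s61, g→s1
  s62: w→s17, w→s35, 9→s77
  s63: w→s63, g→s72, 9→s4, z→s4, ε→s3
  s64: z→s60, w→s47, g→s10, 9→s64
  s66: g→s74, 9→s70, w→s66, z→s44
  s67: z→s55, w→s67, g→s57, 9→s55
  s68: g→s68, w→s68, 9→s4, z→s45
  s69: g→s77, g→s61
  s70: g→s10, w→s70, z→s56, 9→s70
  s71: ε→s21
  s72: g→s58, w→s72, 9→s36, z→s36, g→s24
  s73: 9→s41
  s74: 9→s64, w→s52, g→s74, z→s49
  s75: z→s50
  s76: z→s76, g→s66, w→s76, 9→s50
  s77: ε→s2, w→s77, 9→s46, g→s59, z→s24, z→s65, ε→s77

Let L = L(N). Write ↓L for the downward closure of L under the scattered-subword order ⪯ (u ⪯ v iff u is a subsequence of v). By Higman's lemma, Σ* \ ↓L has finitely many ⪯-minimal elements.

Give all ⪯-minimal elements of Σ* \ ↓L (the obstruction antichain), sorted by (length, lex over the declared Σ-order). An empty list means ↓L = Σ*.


A = [gzzz, ggw9z, w9gggg].

|Q|=78, |F|=46, |δ|=266 (38 ε).
min D↑ (40 st, q0=0, F={14}): 0:z→0,g→1,w→2,9→0 1:z→3,g→4,w→5,9→1 2:z→2,g→5,w→2,9→6 3:z→7,g→8,w→9,9→3 4:z→8,g→4,w→10,9→4 5:z→9,g→11,w→5,9→12 6:z→6,g→13,w→6,9→6 7:z→14,g→7,w→15,9→7 8:z→7,g→8,w→16,9→8 9:z→15,g→17,w→9,9→18 10:z→16,g→10,w→10,9→19 11:z→17,g→11,w→10,9→20 12:z→18,g→21,w→12,9→12 13:z→22,g→23,w→13,9→13 14:z→14,g→14,w→14,9→14 15:z→14,g→15,w→15,9→19 16:z→15,g→16,w→16,9→19 17:z→15,g→17,w→16,9→24 18:z→19,g→25,w→18,9→18 19:z→14,g→26,w→19,9→19 20:z→24,g→21,w→27,9→20 21:z→25,g→23,w→28,9→21 22:z→26,g→29,w→22,9→22 23:z→29,g→30,w→31,9→23 24:z→19,g→25,w→32,9→24 25:z→26,g→29,w→33,9→25 26:z→14,g→34,w→26,9→26 27:z→32,g→28,w→27,9→19 28:z→33,g→31,w→28,9→26 29:z→34,g→35,w→36,9→29 30:z→35,g→14,w→37,9→30 31:z→36,g→37,w→31,9→34 32:z→19,g→33,w→32,9→19 33:z→26,g→36,w→33,9→26 34:z→14,g→38,w→34,9→34 35:z→38,g→14,w→39,9→35 36:z→34,g→39,w→36,9→34 37:z→39,g→14,w→37,9→38 38:z→14,g→14,w→38,9→38 39:z→38,g→14,w→39,9→38.
'gzzz': run [55, 51, 31, 12, 3] end={s21,s57,s71} rej; 4/4 single-dels accept.
'ggw9z': |S_i|=[55, 51, 43, 27, 10, 3] end={s21,s57,s71} — reject; 5/5 del acc.
'w9gggg': run [55, 47, 38, 29, 20, 9, 2] end={s5,s57} ∉↓L; 6/6 deletions ∈↓L.
3 obstructions.


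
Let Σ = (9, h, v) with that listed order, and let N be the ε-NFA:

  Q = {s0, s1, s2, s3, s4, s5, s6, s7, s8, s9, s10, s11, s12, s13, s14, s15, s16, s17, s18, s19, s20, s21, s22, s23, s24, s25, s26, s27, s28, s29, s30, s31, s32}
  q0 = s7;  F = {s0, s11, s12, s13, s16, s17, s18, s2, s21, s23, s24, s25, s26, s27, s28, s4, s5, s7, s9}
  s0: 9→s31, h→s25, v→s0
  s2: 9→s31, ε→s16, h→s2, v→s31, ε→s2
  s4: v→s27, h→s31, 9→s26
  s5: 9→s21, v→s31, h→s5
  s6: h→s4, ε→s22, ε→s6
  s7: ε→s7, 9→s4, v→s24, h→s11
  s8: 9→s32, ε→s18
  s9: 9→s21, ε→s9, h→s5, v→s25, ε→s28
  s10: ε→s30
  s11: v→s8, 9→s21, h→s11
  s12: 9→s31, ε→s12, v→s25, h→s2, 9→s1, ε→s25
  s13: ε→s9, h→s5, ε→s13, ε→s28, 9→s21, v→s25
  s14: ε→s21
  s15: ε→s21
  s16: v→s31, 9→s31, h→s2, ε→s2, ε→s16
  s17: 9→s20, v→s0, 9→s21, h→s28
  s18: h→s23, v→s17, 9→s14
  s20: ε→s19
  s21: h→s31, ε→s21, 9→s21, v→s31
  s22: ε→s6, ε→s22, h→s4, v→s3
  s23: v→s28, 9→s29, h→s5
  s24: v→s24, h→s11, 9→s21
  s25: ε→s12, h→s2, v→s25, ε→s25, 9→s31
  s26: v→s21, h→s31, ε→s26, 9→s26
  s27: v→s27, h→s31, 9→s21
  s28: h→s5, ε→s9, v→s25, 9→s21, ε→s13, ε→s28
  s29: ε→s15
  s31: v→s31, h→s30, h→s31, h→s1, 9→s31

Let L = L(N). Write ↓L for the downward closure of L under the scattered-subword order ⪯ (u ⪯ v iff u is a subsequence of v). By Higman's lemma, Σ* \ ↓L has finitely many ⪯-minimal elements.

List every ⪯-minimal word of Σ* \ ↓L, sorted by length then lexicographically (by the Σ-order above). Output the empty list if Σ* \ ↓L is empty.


min(Σ*\↓L) = [9h, h9v, v9v, 99vv, hvhhv, hvvv9].

|Q|=33, |F|=19, |δ|=97 (29 ε).
min D↑ (16 st, q0=0, F={5}): 0:9→1,h→2,v→3 1:9→4,h→5,v→6 2:9→7,h→2,v→8 3:9→7,h→2,v→3 4:9→4,h→5,v→7 5:9→5,h→5,v→5 6:9→7,h→5,v→6 7:9→7,h→5,v→5 8:9→7,h→9,v→10 9:9→7,h→11,v→12 10:9→7,h→12,v→13 11:9→7,h→11,v→5 12:9→7,h→11,v→14 13:9→5,h→14,v→13 14:9→5,h→15,v→14 15:9→5,h→15,v→5.
'9h': |S_i|=[29, 13, 3] end={s1,s30,s31} rej; 2/2 del acc.
'h9v': N↓-sim [29, 24, 10, 3] end={s1,s30,s31} ∉↓L; 3/3 del acc.
'v9v': N↓-sim [29, 26, 10, 3] end={s1,s30,s31} — reject; 3/3 deletions ∈↓L.
'99vv': run [29, 13, 5, 4, 3] end={s1,s30,s31} — reject; 4/4 single-dels accept.
'hvhhv': |S_i|=[29, 24, 23, 15, 7, 3] end={s1,s30,s31} — reject; 5/5 del acc.
'hvvv9': run [29, 24, 23, 16, 8, 3] end={s1,s30,s31} rej; 5/5 del acc.
6 minimals (antichain).


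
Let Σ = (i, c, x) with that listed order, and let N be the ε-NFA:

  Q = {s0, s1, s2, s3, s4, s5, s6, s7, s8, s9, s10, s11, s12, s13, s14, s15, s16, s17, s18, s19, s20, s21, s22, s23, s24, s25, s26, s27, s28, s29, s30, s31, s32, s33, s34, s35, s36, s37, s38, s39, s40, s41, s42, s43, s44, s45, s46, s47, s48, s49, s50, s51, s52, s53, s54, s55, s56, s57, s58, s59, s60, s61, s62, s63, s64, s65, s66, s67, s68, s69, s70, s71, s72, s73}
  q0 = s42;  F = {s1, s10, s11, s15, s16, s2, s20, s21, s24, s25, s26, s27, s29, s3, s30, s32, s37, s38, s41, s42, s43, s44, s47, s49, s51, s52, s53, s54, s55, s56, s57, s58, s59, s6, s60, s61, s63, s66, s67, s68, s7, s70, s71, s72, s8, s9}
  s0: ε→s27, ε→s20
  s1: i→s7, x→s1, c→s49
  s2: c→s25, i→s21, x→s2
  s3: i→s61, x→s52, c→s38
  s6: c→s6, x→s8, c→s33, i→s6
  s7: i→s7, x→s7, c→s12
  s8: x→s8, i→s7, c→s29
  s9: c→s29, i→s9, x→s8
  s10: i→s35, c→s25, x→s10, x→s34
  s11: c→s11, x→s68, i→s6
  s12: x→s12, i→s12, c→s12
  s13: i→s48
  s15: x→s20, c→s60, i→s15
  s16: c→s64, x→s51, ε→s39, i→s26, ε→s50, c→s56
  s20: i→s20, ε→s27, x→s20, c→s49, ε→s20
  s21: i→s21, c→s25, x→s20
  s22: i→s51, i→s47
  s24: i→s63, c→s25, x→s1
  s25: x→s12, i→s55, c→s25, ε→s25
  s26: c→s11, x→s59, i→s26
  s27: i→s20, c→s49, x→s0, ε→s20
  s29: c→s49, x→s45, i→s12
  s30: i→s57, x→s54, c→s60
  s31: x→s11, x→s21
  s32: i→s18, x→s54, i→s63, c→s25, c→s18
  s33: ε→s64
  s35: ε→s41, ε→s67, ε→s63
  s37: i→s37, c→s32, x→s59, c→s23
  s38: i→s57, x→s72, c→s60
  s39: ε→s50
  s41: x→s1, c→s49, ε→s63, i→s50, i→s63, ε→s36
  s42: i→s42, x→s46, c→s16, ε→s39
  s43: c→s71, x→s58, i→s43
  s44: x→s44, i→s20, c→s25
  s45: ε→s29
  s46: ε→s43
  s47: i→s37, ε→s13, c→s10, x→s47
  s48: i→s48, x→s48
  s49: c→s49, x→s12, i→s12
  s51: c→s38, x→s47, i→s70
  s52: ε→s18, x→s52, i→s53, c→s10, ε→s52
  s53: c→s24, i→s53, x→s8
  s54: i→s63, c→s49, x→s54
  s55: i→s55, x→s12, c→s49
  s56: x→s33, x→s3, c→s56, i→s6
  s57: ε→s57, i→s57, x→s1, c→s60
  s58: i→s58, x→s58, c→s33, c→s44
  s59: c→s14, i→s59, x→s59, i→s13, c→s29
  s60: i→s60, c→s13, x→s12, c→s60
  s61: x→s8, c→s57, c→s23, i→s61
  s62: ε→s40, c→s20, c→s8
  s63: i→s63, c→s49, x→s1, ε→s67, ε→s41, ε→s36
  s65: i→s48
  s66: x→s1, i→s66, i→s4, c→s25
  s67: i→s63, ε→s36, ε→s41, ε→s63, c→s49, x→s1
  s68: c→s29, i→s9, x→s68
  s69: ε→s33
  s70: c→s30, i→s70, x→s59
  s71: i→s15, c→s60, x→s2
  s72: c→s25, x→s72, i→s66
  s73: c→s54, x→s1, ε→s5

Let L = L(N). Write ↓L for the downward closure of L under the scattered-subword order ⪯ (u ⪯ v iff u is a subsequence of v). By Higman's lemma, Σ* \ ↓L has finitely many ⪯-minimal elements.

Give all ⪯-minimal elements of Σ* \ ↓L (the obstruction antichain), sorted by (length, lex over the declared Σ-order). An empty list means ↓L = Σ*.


|Q|=74, |F|=46, |δ|=198 (31 ε).
min D↑ (44 st, q0=0, F={30}): 0:i→0,c→1,x→2 1:i→3,c→4,x→5 2:i→2,c→6,x→7 3:i→3,c→8,x→9 4:i→10,c→4,x→11 5:i→12,c→13,x→14 6:i→15,c→16,x→17 7:i→7,c→18,x→7 8:i→10,c→8,x→19 9:i→9,c→20,x→9 10:i→10,c→10,x→21 11:i→22,c→13,x→23 12:i→12,c→24,x→9 13:i→25,c→16,x→26 14:i→27,c→28,x→14 15:i→15,c→16,x→29 16:i→16,c→16,x→30 17:i→31,c→32,x→17 18:i→29,c→32,x→18 19:i→33,c→20,x→19 20:i→30,c→34,x→20 21:i→35,c→20,x→21 22:i→22,c→25,x→21 23:i→36,c→28,x→23 24:i→25,c→16,x→37 25:i→25,c→16,x→38 26:i→39,c→32,x→26 27:i→27,c→40,x→9 28:i→41,c→32,x→28 29:i→29,c→34,x→29 30:i→30,c→30,x→30 31:i→31,c→32,x→29 32:i→42,c→32,x→30 33:i→33,c→20,x→21 34:i→30,c→34,x→30 35:i→35,c→30,x→35 36:i→36,c→43,x→21 37:i→41,c→34,x→37 38:i→35,c→34,x→38 39:i→39,c→32,x→38 40:i→41,c→32,x→37 41:i→41,c→34,x→38 42:i→42,c→34,x→30 43:i→41,c→32,x→38.
'xccx': |S_i|=[63, 56, 41, 8, 2] end={s12,s48} ∉↓L; 4/4 deletions ∈↓L.
'cixci': run [63, 59, 45, 22, 5, 1] end={s12} — reject; 5/5 deletions ∈↓L.
'ccixic': run [63, 59, 43, 30, 8, 3, 1] end={s12} rej; 6/6 del acc.
'xxcici': |S_i|=[63, 56, 44, 28, 15, 2, 1] end={s12} — reject; 6/6 single-dels accept.
4 obstructions.

Antichain: [xccx, cixci, ccixic, xxcici].


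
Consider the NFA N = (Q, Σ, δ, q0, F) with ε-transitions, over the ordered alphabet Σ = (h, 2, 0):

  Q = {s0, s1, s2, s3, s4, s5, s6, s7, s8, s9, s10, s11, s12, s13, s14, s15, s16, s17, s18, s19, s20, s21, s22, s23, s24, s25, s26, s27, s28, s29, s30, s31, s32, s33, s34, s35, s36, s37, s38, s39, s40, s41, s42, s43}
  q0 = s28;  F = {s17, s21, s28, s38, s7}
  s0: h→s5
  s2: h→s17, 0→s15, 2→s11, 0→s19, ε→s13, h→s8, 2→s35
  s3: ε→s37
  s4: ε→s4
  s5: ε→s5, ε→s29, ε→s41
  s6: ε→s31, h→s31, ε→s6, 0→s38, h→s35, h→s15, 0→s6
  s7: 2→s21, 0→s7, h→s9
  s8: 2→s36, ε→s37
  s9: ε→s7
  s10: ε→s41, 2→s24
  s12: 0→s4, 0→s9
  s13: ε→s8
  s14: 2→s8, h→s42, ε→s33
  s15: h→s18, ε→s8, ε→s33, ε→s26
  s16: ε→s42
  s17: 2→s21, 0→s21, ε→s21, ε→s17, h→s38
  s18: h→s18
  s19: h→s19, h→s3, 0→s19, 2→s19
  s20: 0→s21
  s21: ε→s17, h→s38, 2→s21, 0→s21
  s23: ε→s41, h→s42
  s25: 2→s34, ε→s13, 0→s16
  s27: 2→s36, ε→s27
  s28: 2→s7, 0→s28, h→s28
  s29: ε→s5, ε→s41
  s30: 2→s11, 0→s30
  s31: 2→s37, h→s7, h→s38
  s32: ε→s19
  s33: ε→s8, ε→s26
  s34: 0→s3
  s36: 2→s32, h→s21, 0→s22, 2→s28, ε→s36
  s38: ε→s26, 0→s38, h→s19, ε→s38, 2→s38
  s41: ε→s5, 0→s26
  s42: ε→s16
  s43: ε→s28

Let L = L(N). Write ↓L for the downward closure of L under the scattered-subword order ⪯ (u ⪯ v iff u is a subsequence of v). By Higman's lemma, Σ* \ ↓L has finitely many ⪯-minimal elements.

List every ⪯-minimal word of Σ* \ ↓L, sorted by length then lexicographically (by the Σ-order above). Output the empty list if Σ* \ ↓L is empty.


|Q|=44, |F|=5, |δ|=89 (34 ε).
min D↑ (5 st, q0=0, F={4}): 0:h→0,2→1,0→0 1:h→1,2→2,0→1 2:h→3,2→2,0→2 3:h→4,2→3,0→3 4:h→4,2→4,0→4 (ε-aug+det+¬).
'22hh': run [10, 9, 7, 5, 3] end={s19,s3,s37} rej; 4/4 deletions ∈↓L.
1 minimals (antichain).

Antichain: [22hh].


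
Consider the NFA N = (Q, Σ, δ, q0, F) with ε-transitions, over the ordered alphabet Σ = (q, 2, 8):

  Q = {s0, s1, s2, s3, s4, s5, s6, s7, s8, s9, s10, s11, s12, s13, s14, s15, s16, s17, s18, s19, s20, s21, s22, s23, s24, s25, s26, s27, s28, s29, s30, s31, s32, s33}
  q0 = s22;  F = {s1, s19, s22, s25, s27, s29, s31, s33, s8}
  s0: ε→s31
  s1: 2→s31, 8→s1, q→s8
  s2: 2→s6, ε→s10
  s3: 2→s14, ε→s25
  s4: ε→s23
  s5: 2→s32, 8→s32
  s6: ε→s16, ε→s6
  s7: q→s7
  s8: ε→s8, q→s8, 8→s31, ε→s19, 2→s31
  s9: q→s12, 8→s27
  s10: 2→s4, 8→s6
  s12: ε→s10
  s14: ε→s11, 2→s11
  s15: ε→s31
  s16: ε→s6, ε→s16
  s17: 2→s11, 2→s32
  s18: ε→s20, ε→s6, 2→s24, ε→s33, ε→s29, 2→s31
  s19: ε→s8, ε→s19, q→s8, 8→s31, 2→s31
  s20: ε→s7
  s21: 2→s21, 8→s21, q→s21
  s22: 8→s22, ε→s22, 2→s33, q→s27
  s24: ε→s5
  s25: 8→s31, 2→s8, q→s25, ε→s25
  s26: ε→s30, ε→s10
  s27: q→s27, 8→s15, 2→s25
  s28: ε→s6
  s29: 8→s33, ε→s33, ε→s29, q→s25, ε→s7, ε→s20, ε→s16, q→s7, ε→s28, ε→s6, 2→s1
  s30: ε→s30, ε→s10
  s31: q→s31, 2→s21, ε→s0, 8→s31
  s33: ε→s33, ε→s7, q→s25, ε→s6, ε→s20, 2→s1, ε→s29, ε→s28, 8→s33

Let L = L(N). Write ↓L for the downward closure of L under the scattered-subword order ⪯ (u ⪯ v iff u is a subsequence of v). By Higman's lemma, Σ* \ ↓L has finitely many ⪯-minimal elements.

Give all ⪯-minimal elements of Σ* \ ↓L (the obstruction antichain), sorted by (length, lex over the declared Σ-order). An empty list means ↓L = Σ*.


|Q|=34, |F|=9, |δ|=87 (42 ε).
min D↑ (8 st, q0=0, F={7}): 0:q→1,2→2,8→0 1:q→1,2→3,8→4 2:q→3,2→5,8→2 3:q→3,2→6,8→4 4:q→4,2→7,8→4 5:q→6,2→4,8→5 6:q→6,2→4,8→4 7:q→7,2→7,8→7 (ε-aug+det+¬).
'q82': run [17, 9, 4, 1] end={s21} ∉↓L; 3/3 single-dels accept.
'2222': run [17, 14, 6, 3, 1] end={s21} — reject; 4/4 single-dels accept.
2 words, ⪯-incomp.

Antichain: [q82, 2222].


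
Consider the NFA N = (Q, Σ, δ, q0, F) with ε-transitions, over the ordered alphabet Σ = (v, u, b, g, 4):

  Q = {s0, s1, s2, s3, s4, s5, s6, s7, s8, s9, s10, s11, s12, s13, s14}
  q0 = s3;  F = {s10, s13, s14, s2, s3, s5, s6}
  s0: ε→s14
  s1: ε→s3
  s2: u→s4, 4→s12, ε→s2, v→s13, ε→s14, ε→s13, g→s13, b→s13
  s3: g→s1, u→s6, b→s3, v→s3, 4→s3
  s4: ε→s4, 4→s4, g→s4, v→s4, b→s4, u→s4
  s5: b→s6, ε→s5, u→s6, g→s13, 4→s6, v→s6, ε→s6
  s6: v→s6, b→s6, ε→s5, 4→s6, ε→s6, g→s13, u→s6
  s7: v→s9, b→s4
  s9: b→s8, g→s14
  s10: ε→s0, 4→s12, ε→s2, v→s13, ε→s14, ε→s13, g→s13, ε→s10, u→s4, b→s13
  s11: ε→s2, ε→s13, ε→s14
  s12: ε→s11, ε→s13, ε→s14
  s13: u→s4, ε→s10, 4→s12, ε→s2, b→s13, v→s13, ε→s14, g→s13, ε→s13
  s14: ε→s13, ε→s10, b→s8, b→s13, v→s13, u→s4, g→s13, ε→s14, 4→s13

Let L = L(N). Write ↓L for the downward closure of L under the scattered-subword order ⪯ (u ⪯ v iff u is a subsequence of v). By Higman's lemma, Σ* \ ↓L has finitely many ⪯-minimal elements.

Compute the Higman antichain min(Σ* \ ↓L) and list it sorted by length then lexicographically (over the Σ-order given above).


Antichain: [ugu].

|Q|=15, |F|=7, |δ|=73 (28 ε).
min D↑ (4 st, q0=0, F={3}): 0:v→0,u→1,b→0,g→0,4→0 1:v→1,u→1,b→1,g→2,4→1 2:v→2,u→3,b→2,g→2,4→2 3:v→3,u→3,b→3,g→3,4→3.
'ugu': N↓-sim [13, 11, 9, 1] end={s4} ∉↓L; 3/3 del acc.
1 minimals (antichain).


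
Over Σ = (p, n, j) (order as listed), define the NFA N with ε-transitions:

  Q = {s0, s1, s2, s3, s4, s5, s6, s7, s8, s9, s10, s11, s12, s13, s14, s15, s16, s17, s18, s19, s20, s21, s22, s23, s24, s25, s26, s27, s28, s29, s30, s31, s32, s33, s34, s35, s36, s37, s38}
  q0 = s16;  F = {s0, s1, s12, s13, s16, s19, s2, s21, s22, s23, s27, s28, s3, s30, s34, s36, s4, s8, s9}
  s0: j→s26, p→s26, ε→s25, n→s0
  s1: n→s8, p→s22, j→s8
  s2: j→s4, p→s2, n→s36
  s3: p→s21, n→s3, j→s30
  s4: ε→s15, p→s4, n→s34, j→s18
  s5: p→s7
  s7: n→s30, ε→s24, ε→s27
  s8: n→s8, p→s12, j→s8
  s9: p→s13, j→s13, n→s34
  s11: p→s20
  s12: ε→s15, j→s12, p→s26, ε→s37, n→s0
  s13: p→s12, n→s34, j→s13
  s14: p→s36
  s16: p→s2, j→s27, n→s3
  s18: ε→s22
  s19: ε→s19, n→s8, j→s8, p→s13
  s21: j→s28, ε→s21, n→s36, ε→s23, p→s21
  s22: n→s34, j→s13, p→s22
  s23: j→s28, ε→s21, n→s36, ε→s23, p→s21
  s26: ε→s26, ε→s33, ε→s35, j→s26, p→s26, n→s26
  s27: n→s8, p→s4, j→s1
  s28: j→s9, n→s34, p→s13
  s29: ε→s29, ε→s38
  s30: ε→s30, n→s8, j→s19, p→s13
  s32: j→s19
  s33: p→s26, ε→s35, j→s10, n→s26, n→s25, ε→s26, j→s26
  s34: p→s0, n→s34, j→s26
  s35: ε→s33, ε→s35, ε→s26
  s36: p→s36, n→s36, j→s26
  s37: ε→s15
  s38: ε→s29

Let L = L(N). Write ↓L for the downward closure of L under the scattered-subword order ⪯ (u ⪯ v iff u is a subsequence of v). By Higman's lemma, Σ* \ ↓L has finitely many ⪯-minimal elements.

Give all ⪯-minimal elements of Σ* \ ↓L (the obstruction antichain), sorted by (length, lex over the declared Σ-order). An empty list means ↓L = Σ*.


Antichain: [pnj, jnpp, njppp, jjjpp].

|Q|=39, |F|=19, |δ|=95 (25 ε).
min D↑ (19 st, q0=0, F={10}): 0:p→1,n→2,j→3 1:p→1,n→4,j→5 2:p→6,n→2,j→7 3:p→5,n→8,j→9 4:p→4,n→4,j→10 5:p→5,n→11,j→12 6:p→6,n→4,j→13 7:p→14,n→8,j→15 8:p→16,n→8,j→8 9:p→12,n→8,j→8 10:p→10,n→10,j→10 11:p→17,n→11,j→10 12:p→12,n→11,j→14 13:p→14,n→11,j→18 14:p→16,n→11,j→14 15:p→14,n→8,j→8 16:p→10,n→17,j→16 17:p→10,n→17,j→10 18:p→14,n→11,j→14 (ε-aug+det+¬).
'pnj': |S_i|=[27, 20, 8, 5] end={s10,s25,s26,s33,s35} — reject; 3/3 deletions ∈↓L.
'jnpp': |S_i|=[27, 21, 11, 9, 5] end={s10,s25,s26,s33,s35} rej; 4/4 deletions ∈↓L.
'njppp': run [27, 20, 16, 11, 9, 5] end={s10,s25,s26,s33,s35} — reject; 5/5 single-dels accept.
'jjjpp': |S_i|=[27, 21, 17, 12, 9, 5] end={s10,s25,s26,s33,s35} — reject; 5/5 deletions ∈↓L.
4 minimals (antichain).


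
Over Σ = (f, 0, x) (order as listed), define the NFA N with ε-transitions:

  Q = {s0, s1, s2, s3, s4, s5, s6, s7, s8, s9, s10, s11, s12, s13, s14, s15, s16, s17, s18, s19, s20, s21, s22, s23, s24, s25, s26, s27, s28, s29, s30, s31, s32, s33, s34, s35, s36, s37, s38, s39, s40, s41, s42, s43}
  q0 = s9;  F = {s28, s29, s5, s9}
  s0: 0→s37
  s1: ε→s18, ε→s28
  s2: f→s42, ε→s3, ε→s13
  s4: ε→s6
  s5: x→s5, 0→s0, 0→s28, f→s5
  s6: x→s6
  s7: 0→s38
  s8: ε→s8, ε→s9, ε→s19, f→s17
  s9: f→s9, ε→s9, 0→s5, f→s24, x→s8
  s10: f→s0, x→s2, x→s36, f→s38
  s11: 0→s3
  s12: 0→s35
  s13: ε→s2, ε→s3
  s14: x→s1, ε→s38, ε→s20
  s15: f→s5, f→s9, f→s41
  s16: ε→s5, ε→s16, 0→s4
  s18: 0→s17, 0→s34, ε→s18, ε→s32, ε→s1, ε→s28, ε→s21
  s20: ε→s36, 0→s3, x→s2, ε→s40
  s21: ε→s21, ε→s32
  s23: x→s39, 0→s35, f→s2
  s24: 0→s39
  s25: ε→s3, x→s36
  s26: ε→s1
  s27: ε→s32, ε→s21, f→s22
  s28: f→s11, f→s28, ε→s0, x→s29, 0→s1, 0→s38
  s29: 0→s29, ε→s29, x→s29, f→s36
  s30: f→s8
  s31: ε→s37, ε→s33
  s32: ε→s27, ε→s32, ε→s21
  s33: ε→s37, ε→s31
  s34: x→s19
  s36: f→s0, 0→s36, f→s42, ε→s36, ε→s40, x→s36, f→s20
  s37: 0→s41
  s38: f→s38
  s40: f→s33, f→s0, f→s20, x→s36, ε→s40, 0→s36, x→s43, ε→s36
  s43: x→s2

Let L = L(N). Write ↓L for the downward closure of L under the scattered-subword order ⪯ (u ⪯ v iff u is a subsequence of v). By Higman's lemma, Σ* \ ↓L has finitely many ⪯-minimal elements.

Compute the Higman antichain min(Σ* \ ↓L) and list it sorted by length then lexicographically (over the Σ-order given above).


A = [00xf].

|Q|=44, |F|=4, |δ|=99 (41 ε).
min D↑ (5 st, q0=0, F={4}): 0:f→0,0→1,x→0 1:f→1,0→2,x→1 2:f→2,0→2,x→3 3:f→4,0→3,x→3 4:f→4,0→4,x→4 (ε-aug+det+¬).
'00xf': run [31, 28, 26, 15, 13] end={s0,s13,s2,s20,s3,s31,s33,s36,s37,s40,s41,s42,…} ∉↓L; 4/4 single-dels accept.
1 words, ⪯-incomp.


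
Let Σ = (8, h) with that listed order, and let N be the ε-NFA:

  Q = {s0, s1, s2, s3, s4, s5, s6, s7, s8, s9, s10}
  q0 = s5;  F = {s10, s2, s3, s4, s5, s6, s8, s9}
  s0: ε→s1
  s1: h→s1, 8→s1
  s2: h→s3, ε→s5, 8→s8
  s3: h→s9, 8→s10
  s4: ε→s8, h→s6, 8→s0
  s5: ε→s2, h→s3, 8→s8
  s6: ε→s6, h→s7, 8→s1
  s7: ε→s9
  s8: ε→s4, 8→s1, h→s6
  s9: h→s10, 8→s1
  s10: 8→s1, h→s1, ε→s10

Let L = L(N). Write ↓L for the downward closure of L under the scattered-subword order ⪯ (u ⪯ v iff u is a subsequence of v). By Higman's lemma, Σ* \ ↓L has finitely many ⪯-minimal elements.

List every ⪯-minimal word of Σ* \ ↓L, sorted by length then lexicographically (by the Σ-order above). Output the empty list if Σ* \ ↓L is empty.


A = [88, h8h, hh8, hhhh].

|Q|=11, |F|=8, |δ|=26 (8 ε).
min D↑ (7 st, q0=0, F={3}): 0:8→1,h→2 1:8→3,h→4 2:8→5,h→6 3:8→3,h→3 4:8→3,h→6 5:8→3,h→3 6:8→3,h→5 (ε-aug+det+¬).
'88': N↓-sim [11, 8, 2] end={s0,s1} rej; 2/2 single-dels accept.
'h8h': |S_i|=[11, 6, 2, 1] end={s1} — reject; 3/3 single-dels accept.
'hh8': |S_i|=[11, 6, 4, 1] end={s1} rej; 3/3 del acc.
'hhhh': N↓-sim [11, 6, 4, 2, 1] end={s1} — reject; 4/4 single-dels accept.
4 minimals (antichain).


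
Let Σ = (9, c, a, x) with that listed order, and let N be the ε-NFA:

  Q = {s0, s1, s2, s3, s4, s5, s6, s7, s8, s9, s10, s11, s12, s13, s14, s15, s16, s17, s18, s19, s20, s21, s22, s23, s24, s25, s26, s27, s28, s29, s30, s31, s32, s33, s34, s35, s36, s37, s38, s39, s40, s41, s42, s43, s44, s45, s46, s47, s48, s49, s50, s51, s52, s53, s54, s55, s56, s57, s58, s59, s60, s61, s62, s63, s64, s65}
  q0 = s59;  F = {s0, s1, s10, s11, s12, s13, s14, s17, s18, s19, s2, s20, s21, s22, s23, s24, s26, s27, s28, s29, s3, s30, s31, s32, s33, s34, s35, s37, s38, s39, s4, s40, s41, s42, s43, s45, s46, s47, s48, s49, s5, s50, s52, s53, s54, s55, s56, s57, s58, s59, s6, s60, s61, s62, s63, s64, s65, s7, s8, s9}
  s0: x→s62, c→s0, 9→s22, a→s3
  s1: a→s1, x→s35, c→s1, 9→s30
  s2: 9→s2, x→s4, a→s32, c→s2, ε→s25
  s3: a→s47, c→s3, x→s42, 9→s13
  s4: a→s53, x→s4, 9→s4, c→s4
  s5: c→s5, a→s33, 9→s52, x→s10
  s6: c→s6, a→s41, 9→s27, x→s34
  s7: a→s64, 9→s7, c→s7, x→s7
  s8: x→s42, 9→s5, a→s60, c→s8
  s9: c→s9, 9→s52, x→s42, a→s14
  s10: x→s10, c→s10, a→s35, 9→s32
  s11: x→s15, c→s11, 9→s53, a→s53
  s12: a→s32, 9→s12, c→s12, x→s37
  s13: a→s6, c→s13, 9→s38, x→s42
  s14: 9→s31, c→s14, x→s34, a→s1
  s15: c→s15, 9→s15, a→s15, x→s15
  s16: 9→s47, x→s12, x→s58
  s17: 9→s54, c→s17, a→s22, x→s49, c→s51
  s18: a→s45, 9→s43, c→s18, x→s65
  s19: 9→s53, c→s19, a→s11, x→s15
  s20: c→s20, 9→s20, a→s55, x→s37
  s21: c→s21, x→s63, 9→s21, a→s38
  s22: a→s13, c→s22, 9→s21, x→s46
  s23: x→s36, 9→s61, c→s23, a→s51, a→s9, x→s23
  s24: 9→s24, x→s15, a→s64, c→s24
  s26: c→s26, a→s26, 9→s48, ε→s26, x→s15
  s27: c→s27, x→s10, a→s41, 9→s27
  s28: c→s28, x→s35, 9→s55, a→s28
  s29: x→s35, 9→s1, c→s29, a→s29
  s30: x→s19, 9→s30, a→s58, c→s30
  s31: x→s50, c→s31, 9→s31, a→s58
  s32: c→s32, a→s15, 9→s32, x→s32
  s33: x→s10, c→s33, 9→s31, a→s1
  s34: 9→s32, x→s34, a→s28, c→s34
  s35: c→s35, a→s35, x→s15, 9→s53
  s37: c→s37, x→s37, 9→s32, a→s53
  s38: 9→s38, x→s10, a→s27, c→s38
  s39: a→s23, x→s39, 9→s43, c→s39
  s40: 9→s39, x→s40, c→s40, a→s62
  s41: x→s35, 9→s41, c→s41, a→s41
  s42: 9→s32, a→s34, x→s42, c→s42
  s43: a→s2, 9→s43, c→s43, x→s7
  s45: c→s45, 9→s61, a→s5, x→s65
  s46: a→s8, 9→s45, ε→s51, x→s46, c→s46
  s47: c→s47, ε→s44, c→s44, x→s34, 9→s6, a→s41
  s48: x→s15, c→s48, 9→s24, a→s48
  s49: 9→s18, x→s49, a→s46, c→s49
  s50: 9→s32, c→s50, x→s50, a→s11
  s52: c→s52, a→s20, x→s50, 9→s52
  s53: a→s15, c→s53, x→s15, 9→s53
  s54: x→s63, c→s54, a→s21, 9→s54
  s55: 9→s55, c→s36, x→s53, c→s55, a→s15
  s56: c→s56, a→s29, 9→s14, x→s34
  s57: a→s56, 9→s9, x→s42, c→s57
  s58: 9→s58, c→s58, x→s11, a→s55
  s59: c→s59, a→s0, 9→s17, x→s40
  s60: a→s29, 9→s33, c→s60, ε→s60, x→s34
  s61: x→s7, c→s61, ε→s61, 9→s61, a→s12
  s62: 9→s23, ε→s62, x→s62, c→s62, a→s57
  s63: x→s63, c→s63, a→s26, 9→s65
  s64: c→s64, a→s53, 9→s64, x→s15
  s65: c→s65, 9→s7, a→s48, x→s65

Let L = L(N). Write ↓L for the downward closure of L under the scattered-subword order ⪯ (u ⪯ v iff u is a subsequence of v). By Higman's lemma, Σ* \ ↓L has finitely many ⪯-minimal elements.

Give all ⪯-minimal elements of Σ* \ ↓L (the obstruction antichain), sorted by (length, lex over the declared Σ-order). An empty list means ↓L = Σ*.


Antichain: [99xax, aax9a, aaaaxx, x99aaa].

|Q|=66, |F|=60, |δ|=259 (7 ε).
min D↑ (61 st, q0=0, F={37}): 0:9→1,c→0,a→2,x→3 1:9→4,c→1,a→5,x→6 2:9→5,c→2,a→7,x→8 3:9→9,c→3,a→8,x→3 4:9→4,c→4,a→10,x→11 5:9→10,c→5,a→12,x→13 6:9→14,c→6,a→13,x→6 7:9→12,c→7,a→15,x→16 8:9→17,c→8,a→18,x→8 9:9→19,c→9,a→17,x→9 10:9→10,c→10,a→20,x→11 11:9→21,c→11,a→22,x→11 12:9→20,c→12,a→23,x→16 13:9→24,c→13,a→25,x→13 14:9→19,c→14,a→24,x→21 15:9→23,c→15,a→26,x→27 16:9→28,c→16,a→27,x→16 17:9→29,c→17,a→30,x→17 18:9→30,c→18,a→31,x→16 19:9→19,c→19,a→32,x→33 20:9→20,c→20,a→34,x→35 21:9→33,c→21,a→36,x→21 22:9→36,c→22,a→22,x→37 23:9→34,c→23,a→26,x→27 24:9→29,c→24,a→38,x→21 25:9→38,c→25,a→39,x→16 26:9→26,c→26,a→26,x→40 27:9→28,c→27,a→41,x→27 28:9→28,c→28,a→37,x→28 29:9→29,c→29,a→42,x→33 30:9→43,c→30,a→44,x→16 31:9→44,c→31,a→45,x→27 32:9→32,c→32,a→28,x→46 33:9→33,c→33,a→47,x→33 34:9→34,c→34,a→26,x→35 35:9→28,c→35,a→40,x→35 36:9→48,c→36,a→36,x→37 37:9→37,c→37,a→37,x→37 38:9→43,c→38,a→49,x→35 39:9→49,c→39,a→45,x→27 40:9→50,c→40,a→40,x→37 41:9→51,c→41,a→41,x→40 42:9→42,c→42,a→28,x→52 43:9→43,c→43,a→53,x→54 44:9→55,c→44,a→56,x→27 45:9→56,c→45,a→45,x→40 46:9→46,c→46,a→50,x→46 47:9→47,c→47,a→50,x→37 48:9→48,c→48,a→47,x→37 49:9→55,c→49,a→56,x→35 50:9→50,c→50,a→37,x→37 51:9→51,c→51,a→37,x→50 52:9→28,c→52,a→50,x→52 53:9→53,c→53,a→51,x→52 54:9→28,c→54,a→57,x→54 55:9→55,c→55,a→58,x→54 56:9→59,c→56,a→56,x→40 57:9→50,c→57,a→50,x→37 58:9→58,c→58,a→51,x→57 59:9→59,c→59,a→58,x→60 60:9→50,c→60,a→57,x→37 [Hopcroft].
'99xax': N↓-sim [65, 56, 39, 17, 8, 1] end={s15} ∉↓L; 5/5 single-dels accept.
'aax9a': run [65, 57, 43, 14, 5, 1] end={s15} ∉↓L; 5/5 deletions ∈↓L.
'aaaaxx': run [65, 57, 43, 32, 17, 5, 1] end={s15} ∉↓L; 6/6 single-dels accept.
'x99aaa': N↓-sim [65, 51, 40, 23, 14, 5, 1] end={s15} rej; 6/6 del acc.
4 obstructions.
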